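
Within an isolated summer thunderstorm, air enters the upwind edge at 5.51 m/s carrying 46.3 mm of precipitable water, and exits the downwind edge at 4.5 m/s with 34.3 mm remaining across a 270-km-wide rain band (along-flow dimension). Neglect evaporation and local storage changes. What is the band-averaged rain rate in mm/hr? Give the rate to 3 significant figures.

Column moisture flux per unit crosswind length is F = V × PW.
Inflow: F_in = 5.51 × 46.3 = 255.113 mm·m/s
Outflow: F_out = 4.5 × 34.3 = 154.35 mm·m/s
Steady-state rate R = (F_in − F_out)/L = (255.113 − 154.35) / 270000 m = 3.732e-04 mm/s.
R = 3.732e-04 × 3600 = 1.34 mm/hr.

R ≈ 1.34 mm/hr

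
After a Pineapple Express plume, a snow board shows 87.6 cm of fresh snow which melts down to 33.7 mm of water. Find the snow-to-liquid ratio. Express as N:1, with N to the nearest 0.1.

Ratio = snow depth / SWE = 876 mm / 33.7 mm = 26.0, i.e. 26.0:1.

ratio ≈ 26.0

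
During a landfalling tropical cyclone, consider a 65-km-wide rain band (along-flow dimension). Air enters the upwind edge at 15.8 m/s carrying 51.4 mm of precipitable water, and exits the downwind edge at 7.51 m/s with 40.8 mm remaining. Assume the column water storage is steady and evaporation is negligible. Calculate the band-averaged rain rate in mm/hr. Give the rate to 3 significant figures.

R ≈ 28.0 mm/hr

Column moisture flux per unit crosswind length is F = V × PW.
Inflow: F_in = 15.8 × 51.4 = 812.12 mm·m/s
Outflow: F_out = 7.51 × 40.8 = 306.408 mm·m/s
Steady-state rate R = (F_in − F_out)/L = (812.12 − 306.408) / 65000 m = 7.780e-03 mm/s.
R = 7.780e-03 × 3600 = 28.0 mm/hr.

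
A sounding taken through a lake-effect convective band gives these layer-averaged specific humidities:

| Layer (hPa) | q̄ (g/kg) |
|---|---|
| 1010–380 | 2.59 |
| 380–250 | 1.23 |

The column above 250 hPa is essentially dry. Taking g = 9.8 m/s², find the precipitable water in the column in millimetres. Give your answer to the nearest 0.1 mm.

Precipitable water is the column-integrated vapour mass per unit area: PW = (1/g) Σ q̄ Δp, with q in kg/kg and Δp in Pa (1 kg/m² of water = 1 mm).
Layer 1010–380 hPa: Δp = 630 hPa = 63000 Pa, q̄ = 0.00259 kg/kg → 0.00259 × 63000 / 9.8 = 16.65 mm
Layer 380–250 hPa: Δp = 130 hPa = 13000 Pa, q̄ = 0.00123 kg/kg → 0.00123 × 13000 / 9.8 = 1.63 mm
PW = 16.65 + 1.63 = 18.28 ≈ 18.3 mm.

PW ≈ 18.3 mm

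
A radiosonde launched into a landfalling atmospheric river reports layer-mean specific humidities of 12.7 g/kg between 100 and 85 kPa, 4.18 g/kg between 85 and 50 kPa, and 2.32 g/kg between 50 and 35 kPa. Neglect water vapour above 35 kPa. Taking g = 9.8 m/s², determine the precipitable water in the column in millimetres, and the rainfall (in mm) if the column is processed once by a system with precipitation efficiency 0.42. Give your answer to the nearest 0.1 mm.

PW ≈ 37.9 mm; rainfall ≈ 15.9 mm

Precipitable water is the column-integrated vapour mass per unit area: PW = (1/g) Σ q̄ Δp, with q in kg/kg and Δp in Pa (1 kg/m² of water = 1 mm).
Layer 100–85 kPa: Δp = 150 hPa = 15000 Pa, q̄ = 0.0127 kg/kg → 0.0127 × 15000 / 9.8 = 19.44 mm
Layer 85–50 kPa: Δp = 350 hPa = 35000 Pa, q̄ = 0.00418 kg/kg → 0.00418 × 35000 / 9.8 = 14.93 mm
Layer 50–35 kPa: Δp = 150 hPa = 15000 Pa, q̄ = 0.00232 kg/kg → 0.00232 × 15000 / 9.8 = 3.55 mm
PW = 19.44 + 14.93 + 3.55 = 37.92 ≈ 37.9 mm.
Rainfall = ε × PW = 0.42 × 37.9 = 15.9 mm.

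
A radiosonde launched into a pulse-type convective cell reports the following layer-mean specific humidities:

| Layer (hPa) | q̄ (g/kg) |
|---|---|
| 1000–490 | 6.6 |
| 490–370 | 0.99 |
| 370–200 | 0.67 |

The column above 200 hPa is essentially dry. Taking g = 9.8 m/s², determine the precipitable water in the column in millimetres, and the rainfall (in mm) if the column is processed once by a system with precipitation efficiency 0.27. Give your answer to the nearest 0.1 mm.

PW ≈ 36.7 mm; rainfall ≈ 9.9 mm

Precipitable water is the column-integrated vapour mass per unit area: PW = (1/g) Σ q̄ Δp, with q in kg/kg and Δp in Pa (1 kg/m² of water = 1 mm).
Layer 1000–490 hPa: Δp = 510 hPa = 51000 Pa, q̄ = 0.0066 kg/kg → 0.0066 × 51000 / 9.8 = 34.35 mm
Layer 490–370 hPa: Δp = 120 hPa = 12000 Pa, q̄ = 0.00099 kg/kg → 0.00099 × 12000 / 9.8 = 1.21 mm
Layer 370–200 hPa: Δp = 170 hPa = 17000 Pa, q̄ = 0.00067 kg/kg → 0.00067 × 17000 / 9.8 = 1.16 mm
PW = 34.35 + 1.21 + 1.16 = 36.72 ≈ 36.7 mm.
Rainfall = ε × PW = 0.27 × 36.7 = 9.9 mm.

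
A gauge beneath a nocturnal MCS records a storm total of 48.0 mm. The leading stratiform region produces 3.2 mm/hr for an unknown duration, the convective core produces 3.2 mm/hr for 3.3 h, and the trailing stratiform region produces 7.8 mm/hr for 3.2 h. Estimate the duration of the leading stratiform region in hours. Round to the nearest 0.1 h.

Known phases: 3.2 × 3.3 + 7.8 × 3.2 = 10.56 + 24.96 = 35.52 mm.
Remaining depth = 48.0 − 35.52 = 12.48 mm.
Duration = 12.48 / 3.2 = 3.9 h.

duration ≈ 3.9 h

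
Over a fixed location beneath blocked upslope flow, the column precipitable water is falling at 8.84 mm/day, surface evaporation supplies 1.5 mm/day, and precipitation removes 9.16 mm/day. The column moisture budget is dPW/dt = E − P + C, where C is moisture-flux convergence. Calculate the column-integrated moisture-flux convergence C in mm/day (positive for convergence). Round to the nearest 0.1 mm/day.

C ≈ -1.2 mm/day

dPW/dt = -8.84 mm/day.
C = dPW/dt − E + P = (-8.84) − 1.5 + 9.16 = -1.2 mm/day.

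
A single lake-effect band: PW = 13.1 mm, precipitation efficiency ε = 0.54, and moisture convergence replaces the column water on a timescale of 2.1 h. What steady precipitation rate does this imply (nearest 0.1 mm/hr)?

Each overturning extracts ε × PW = 0.54 × 13.1 = 7.074 mm.
Rate = ε·PW / τ = 7.074 / 2.1 h = 3.4 mm/hr.

R ≈ 3.4 mm/hr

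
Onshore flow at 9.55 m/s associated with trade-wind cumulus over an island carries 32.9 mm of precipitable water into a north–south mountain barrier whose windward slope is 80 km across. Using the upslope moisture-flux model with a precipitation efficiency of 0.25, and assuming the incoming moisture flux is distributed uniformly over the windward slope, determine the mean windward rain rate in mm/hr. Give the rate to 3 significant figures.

Incoming column moisture flux per unit ridge length: F = V × PW = 9.55 × 32.9 = 314.195 mm·m/s.
Spread over the 80 km slope with efficiency ε = 0.25: R = ε·F/W = 0.25 × 314.195 / 80000 m = 9.819e-04 mm/s.
R = 9.819e-04 × 3600 = 3.53 mm/hr.

R ≈ 3.53 mm/hr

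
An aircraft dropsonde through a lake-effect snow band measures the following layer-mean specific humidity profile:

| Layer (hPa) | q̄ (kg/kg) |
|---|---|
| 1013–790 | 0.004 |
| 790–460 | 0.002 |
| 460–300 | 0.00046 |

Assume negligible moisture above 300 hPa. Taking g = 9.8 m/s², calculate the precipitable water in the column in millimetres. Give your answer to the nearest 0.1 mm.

Precipitable water is the column-integrated vapour mass per unit area: PW = (1/g) Σ q̄ Δp, with q in kg/kg and Δp in Pa (1 kg/m² of water = 1 mm).
Layer 1013–790 hPa: Δp = 223 hPa = 22300 Pa, q̄ = 0.004 kg/kg → 0.004 × 22300 / 9.8 = 9.10 mm
Layer 790–460 hPa: Δp = 330 hPa = 33000 Pa, q̄ = 0.002 kg/kg → 0.002 × 33000 / 9.8 = 6.73 mm
Layer 460–300 hPa: Δp = 160 hPa = 16000 Pa, q̄ = 0.00046 kg/kg → 0.00046 × 16000 / 9.8 = 0.75 mm
PW = 9.10 + 6.73 + 0.75 = 16.58 ≈ 16.6 mm.

PW ≈ 16.6 mm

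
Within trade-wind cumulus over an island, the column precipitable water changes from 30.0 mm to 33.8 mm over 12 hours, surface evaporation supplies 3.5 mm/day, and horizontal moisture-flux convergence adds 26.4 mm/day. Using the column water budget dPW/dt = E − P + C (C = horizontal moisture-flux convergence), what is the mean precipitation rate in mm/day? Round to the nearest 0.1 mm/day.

P ≈ 22.3 mm/day

dPW/dt = (33.8 − 30.0) mm / (12/24 day) = +7.600 mm/day.
P = E + C − dPW/dt = 3.5 + (26.4) − (+7.600) = 22.3 mm/day.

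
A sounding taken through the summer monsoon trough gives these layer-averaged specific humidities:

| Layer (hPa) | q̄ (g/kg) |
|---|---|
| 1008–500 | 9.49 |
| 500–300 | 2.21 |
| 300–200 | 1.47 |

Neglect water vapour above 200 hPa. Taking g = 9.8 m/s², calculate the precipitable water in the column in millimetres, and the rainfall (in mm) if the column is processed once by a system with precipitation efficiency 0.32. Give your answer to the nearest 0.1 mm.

Precipitable water is the column-integrated vapour mass per unit area: PW = (1/g) Σ q̄ Δp, with q in kg/kg and Δp in Pa (1 kg/m² of water = 1 mm).
Layer 1008–500 hPa: Δp = 508 hPa = 50800 Pa, q̄ = 0.00949 kg/kg → 0.00949 × 50800 / 9.8 = 49.19 mm
Layer 500–300 hPa: Δp = 200 hPa = 20000 Pa, q̄ = 0.00221 kg/kg → 0.00221 × 20000 / 9.8 = 4.51 mm
Layer 300–200 hPa: Δp = 100 hPa = 10000 Pa, q̄ = 0.00147 kg/kg → 0.00147 × 10000 / 9.8 = 1.50 mm
PW = 49.19 + 4.51 + 1.50 = 55.20 ≈ 55.2 mm.
Rainfall = ε × PW = 0.32 × 55.2 = 17.7 mm.

PW ≈ 55.2 mm; rainfall ≈ 17.7 mm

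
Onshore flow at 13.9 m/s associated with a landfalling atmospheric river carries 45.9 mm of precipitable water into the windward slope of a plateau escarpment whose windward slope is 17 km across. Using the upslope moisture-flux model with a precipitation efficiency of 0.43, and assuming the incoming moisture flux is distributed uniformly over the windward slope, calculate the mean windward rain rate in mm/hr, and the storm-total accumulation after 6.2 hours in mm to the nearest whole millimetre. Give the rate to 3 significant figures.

Incoming column moisture flux per unit ridge length: F = V × PW = 13.9 × 45.9 = 638.01 mm·m/s.
Spread over the 17 km slope with efficiency ε = 0.43: R = ε·F/W = 0.43 × 638.01 / 17000 m = 1.614e-02 mm/s.
R = 1.614e-02 × 3600 = 58.1 mm/hr.
Over 6.2 h: total = 58.1 × 6.2 = 360.22 ≈ 360 mm.

R ≈ 58.1 mm/hr; total ≈ 360 mm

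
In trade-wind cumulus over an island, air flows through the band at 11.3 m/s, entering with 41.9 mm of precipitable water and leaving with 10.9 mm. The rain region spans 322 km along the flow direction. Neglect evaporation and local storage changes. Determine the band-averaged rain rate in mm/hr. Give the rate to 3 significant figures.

R ≈ 3.92 mm/hr

Column moisture flux per unit crosswind length is F = V × PW.
Inflow: F_in = 11.3 × 41.9 = 473.47 mm·m/s
Outflow: F_out = 11.3 × 10.9 = 123.17 mm·m/s
Steady-state rate R = (F_in − F_out)/L = (473.47 − 123.17) / 322000 m = 1.088e-03 mm/s.
R = 1.088e-03 × 3600 = 3.92 mm/hr.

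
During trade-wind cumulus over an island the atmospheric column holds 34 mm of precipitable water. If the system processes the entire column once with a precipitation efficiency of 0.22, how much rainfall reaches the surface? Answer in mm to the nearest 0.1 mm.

Rainfall = ε × PW = 0.22 × 34 = 7.5 mm.

rainfall ≈ 7.5 mm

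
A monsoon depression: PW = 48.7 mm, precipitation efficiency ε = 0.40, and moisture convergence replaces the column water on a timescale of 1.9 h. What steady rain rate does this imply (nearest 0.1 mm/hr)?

Each overturning extracts ε × PW = 0.40 × 48.7 = 19.48 mm.
Rate = ε·PW / τ = 19.48 / 1.9 h = 10.3 mm/hr.

R ≈ 10.3 mm/hr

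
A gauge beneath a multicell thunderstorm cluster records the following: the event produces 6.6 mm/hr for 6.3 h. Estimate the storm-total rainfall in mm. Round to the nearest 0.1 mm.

Total = Σ Rᵢ Δtᵢ = 6.6 × 6.3
      = 41.58 = 41.6 mm.

total ≈ 41.6 mm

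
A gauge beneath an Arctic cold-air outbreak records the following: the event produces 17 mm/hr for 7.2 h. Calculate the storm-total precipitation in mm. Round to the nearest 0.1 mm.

Total = Σ Rᵢ Δtᵢ = 17 × 7.2
      = 122.4 = 122.4 mm.

total ≈ 122.4 mm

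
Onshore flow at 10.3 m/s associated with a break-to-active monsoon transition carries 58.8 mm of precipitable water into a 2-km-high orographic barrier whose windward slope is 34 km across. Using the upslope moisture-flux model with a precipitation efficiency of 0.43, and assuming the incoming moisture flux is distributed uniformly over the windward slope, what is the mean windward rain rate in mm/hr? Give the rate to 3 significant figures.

R ≈ 27.6 mm/hr

Incoming column moisture flux per unit ridge length: F = V × PW = 10.3 × 58.8 = 605.64 mm·m/s.
Spread over the 34 km slope with efficiency ε = 0.43: R = ε·F/W = 0.43 × 605.64 / 34000 m = 7.660e-03 mm/s.
R = 7.660e-03 × 3600 = 27.6 mm/hr.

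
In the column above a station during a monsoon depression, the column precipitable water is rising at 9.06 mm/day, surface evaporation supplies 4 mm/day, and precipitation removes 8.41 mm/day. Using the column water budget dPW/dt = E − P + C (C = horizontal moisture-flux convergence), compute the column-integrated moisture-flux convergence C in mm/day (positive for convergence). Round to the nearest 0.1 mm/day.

dPW/dt = +9.06 mm/day.
C = dPW/dt − E + P = (+9.06) − 4 + 8.41 = 13.5 mm/day.

C ≈ 13.5 mm/day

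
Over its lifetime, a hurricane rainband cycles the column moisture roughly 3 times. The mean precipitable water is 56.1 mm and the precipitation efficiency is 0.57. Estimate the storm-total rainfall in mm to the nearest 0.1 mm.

Each cycle deposits ε × PW = 0.57 × 56.1 = 31.977 mm.
Over 3 cycles: 3 × 31.977 = 95.9 mm.

rainfall ≈ 95.9 mm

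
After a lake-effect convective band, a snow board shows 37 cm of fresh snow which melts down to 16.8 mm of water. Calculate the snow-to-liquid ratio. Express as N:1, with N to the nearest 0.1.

ratio ≈ 22.0

Ratio = snow depth / SWE = 370 mm / 16.8 mm = 22.0, i.e. 22.0:1.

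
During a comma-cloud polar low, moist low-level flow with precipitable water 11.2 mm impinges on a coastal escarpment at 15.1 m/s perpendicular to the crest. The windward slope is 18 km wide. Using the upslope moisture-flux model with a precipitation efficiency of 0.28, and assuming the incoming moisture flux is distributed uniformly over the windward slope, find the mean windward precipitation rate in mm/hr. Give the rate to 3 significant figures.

R ≈ 9.47 mm/hr

Incoming column moisture flux per unit ridge length: F = V × PW = 15.1 × 11.2 = 169.12 mm·m/s.
Spread over the 18 km slope with efficiency ε = 0.28: R = ε·F/W = 0.28 × 169.12 / 18000 m = 2.631e-03 mm/s.
R = 2.631e-03 × 3600 = 9.47 mm/hr.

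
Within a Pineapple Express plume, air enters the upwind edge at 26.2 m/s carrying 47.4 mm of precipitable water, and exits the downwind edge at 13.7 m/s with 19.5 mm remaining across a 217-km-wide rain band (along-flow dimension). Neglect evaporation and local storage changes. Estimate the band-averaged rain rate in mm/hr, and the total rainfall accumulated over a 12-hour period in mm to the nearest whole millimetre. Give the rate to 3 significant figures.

Column moisture flux per unit crosswind length is F = V × PW.
Inflow: F_in = 26.2 × 47.4 = 1241.88 mm·m/s
Outflow: F_out = 13.7 × 19.5 = 267.15 mm·m/s
Steady-state rate R = (F_in − F_out)/L = (1241.88 − 267.15) / 217000 m = 4.492e-03 mm/s.
R = 4.492e-03 × 3600 = 16.2 mm/hr.
Over 12 h: total = 16.2 × 12 = 194.4 ≈ 194 mm.

R ≈ 16.2 mm/hr; total ≈ 194 mm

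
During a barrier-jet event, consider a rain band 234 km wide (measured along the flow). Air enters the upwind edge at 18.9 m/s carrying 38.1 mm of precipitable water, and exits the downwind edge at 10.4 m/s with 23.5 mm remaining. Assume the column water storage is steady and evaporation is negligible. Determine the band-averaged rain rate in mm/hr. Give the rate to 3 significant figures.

Column moisture flux per unit crosswind length is F = V × PW.
Inflow: F_in = 18.9 × 38.1 = 720.09 mm·m/s
Outflow: F_out = 10.4 × 23.5 = 244.4 mm·m/s
Steady-state rate R = (F_in − F_out)/L = (720.09 − 244.4) / 234000 m = 2.033e-03 mm/s.
R = 2.033e-03 × 3600 = 7.32 mm/hr.

R ≈ 7.32 mm/hr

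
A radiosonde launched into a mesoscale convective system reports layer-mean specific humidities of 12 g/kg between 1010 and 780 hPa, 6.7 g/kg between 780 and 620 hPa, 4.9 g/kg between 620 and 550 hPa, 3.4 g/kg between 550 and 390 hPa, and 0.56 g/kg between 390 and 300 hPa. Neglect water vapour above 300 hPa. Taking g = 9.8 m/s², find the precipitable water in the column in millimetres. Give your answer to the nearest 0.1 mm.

Precipitable water is the column-integrated vapour mass per unit area: PW = (1/g) Σ q̄ Δp, with q in kg/kg and Δp in Pa (1 kg/m² of water = 1 mm).
Layer 1010–780 hPa: Δp = 230 hPa = 23000 Pa, q̄ = 0.012 kg/kg → 0.012 × 23000 / 9.8 = 28.16 mm
Layer 780–620 hPa: Δp = 160 hPa = 16000 Pa, q̄ = 0.0067 kg/kg → 0.0067 × 16000 / 9.8 = 10.94 mm
Layer 620–550 hPa: Δp = 70 hPa = 7000 Pa, q̄ = 0.0049 kg/kg → 0.0049 × 7000 / 9.8 = 3.50 mm
Layer 550–390 hPa: Δp = 160 hPa = 16000 Pa, q̄ = 0.0034 kg/kg → 0.0034 × 16000 / 9.8 = 5.55 mm
Layer 390–300 hPa: Δp = 90 hPa = 9000 Pa, q̄ = 0.00056 kg/kg → 0.00056 × 9000 / 9.8 = 0.51 mm
PW = 28.16 + 10.94 + 3.50 + 5.55 + 0.51 = 48.66 ≈ 48.7 mm.

PW ≈ 48.7 mm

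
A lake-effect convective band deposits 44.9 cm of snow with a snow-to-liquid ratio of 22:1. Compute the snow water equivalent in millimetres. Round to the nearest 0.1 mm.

SWE = snow depth / ratio = 44.9 cm / 22 = 2.041 cm = 20.4 mm.

SWE ≈ 20.4 mm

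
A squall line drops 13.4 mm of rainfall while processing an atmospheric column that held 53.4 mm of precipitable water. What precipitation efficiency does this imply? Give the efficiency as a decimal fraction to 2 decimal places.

ε = rainfall / PW = 13.4 / 53.4 = 0.25.

ε ≈ 0.25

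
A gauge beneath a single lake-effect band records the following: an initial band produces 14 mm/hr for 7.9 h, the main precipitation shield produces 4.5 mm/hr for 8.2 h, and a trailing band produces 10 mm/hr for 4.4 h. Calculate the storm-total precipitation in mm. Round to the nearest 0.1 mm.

total ≈ 191.5 mm

Total = Σ Rᵢ Δtᵢ = 14 × 7.9 + 4.5 × 8.2 + 10 × 4.4
      = 110.6 + 36.9 + 44 = 191.5 mm.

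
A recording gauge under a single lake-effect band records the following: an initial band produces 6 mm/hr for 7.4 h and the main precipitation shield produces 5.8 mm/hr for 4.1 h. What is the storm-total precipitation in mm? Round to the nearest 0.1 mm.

Total = Σ Rᵢ Δtᵢ = 6 × 7.4 + 5.8 × 4.1
      = 44.4 + 23.78 = 68.2 mm.

total ≈ 68.2 mm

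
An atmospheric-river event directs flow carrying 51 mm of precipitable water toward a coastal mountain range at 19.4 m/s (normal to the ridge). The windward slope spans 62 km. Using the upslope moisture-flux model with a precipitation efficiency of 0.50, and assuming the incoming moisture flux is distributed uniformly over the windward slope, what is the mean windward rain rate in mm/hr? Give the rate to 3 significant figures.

Incoming column moisture flux per unit ridge length: F = V × PW = 19.4 × 51 = 989.4 mm·m/s.
Spread over the 62 km slope with efficiency ε = 0.50: R = ε·F/W = 0.50 × 989.4 / 62000 m = 7.979e-03 mm/s.
R = 7.979e-03 × 3600 = 28.7 mm/hr.

R ≈ 28.7 mm/hr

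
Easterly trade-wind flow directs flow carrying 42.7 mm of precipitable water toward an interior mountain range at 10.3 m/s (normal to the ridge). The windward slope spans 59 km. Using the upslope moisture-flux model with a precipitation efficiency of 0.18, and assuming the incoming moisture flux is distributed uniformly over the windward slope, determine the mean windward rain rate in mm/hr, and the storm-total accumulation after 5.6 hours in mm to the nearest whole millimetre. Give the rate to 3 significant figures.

Incoming column moisture flux per unit ridge length: F = V × PW = 10.3 × 42.7 = 439.81 mm·m/s.
Spread over the 59 km slope with efficiency ε = 0.18: R = ε·F/W = 0.18 × 439.81 / 59000 m = 1.342e-03 mm/s.
R = 1.342e-03 × 3600 = 4.83 mm/hr.
Over 5.6 h: total = 4.83 × 5.6 = 27.048 ≈ 27 mm.

R ≈ 4.83 mm/hr; total ≈ 27 mm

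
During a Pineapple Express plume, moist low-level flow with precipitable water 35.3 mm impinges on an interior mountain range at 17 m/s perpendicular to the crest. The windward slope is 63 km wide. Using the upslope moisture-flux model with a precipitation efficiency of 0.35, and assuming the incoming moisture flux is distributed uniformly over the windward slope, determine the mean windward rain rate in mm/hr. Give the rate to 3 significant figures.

Incoming column moisture flux per unit ridge length: F = V × PW = 17 × 35.3 = 600.1 mm·m/s.
Spread over the 63 km slope with efficiency ε = 0.35: R = ε·F/W = 0.35 × 600.1 / 63000 m = 3.334e-03 mm/s.
R = 3.334e-03 × 3600 = 12.0 mm/hr.

R ≈ 12.0 mm/hr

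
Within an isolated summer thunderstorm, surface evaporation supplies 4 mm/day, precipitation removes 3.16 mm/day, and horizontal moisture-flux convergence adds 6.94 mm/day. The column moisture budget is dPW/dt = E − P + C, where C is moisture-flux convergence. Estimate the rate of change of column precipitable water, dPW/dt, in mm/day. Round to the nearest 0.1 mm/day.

dPW/dt = E − P + C = 4 − 3.16 + (6.94) = 7.8 mm/day.

dPW/dt ≈ 7.8 mm/day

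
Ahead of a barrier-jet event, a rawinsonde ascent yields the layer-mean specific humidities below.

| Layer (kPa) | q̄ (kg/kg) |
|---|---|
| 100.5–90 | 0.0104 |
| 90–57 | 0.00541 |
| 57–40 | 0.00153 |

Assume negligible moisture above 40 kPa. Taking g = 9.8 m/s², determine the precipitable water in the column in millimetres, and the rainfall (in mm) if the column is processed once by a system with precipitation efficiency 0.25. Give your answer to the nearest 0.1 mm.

Precipitable water is the column-integrated vapour mass per unit area: PW = (1/g) Σ q̄ Δp, with q in kg/kg and Δp in Pa (1 kg/m² of water = 1 mm).
Layer 100.5–90 kPa: Δp = 105 hPa = 10500 Pa, q̄ = 0.0104 kg/kg → 0.0104 × 10500 / 9.8 = 11.14 mm
Layer 90–57 kPa: Δp = 330 hPa = 33000 Pa, q̄ = 0.00541 kg/kg → 0.00541 × 33000 / 9.8 = 18.22 mm
Layer 57–40 kPa: Δp = 170 hPa = 17000 Pa, q̄ = 0.00153 kg/kg → 0.00153 × 17000 / 9.8 = 2.65 mm
PW = 11.14 + 18.22 + 2.65 = 32.01 ≈ 32.0 mm.
Rainfall = ε × PW = 0.25 × 32.0 = 8.0 mm.

PW ≈ 32.0 mm; rainfall ≈ 8.0 mm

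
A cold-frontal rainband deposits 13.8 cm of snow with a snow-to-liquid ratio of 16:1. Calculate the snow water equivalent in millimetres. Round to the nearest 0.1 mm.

SWE = snow depth / ratio = 13.8 cm / 16 = 0.863 cm = 8.6 mm.

SWE ≈ 8.6 mm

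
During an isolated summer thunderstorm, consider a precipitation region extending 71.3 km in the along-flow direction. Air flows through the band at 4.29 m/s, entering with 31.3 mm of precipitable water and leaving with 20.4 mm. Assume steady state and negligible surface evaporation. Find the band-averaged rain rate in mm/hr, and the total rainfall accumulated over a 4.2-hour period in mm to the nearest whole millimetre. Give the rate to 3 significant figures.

Column moisture flux per unit crosswind length is F = V × PW.
Inflow: F_in = 4.29 × 31.3 = 134.277 mm·m/s
Outflow: F_out = 4.29 × 20.4 = 87.516 mm·m/s
Steady-state rate R = (F_in − F_out)/L = (134.277 − 87.516) / 71300 m = 6.558e-04 mm/s.
R = 6.558e-04 × 3600 = 2.36 mm/hr.
Over 4.2 h: total = 2.36 × 4.2 = 9.912 ≈ 10 mm.

R ≈ 2.36 mm/hr; total ≈ 10 mm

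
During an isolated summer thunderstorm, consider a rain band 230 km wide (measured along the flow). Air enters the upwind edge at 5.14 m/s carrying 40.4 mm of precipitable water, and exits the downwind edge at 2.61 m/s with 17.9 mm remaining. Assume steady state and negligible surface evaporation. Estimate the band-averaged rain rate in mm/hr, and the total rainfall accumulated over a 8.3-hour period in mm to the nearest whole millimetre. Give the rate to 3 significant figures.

Column moisture flux per unit crosswind length is F = V × PW.
Inflow: F_in = 5.14 × 40.4 = 207.656 mm·m/s
Outflow: F_out = 2.61 × 17.9 = 46.719 mm·m/s
Steady-state rate R = (F_in − F_out)/L = (207.656 − 46.719) / 230000 m = 6.997e-04 mm/s.
R = 6.997e-04 × 3600 = 2.52 mm/hr.
Over 8.3 h: total = 2.52 × 8.3 = 20.916 ≈ 21 mm.

R ≈ 2.52 mm/hr; total ≈ 21 mm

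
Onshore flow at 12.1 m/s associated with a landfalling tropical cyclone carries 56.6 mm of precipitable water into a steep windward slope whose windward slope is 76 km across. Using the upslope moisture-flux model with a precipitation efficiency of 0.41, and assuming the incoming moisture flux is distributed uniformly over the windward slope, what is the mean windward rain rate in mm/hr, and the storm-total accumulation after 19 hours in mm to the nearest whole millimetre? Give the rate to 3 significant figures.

R ≈ 13.3 mm/hr; total ≈ 253 mm

Incoming column moisture flux per unit ridge length: F = V × PW = 12.1 × 56.6 = 684.86 mm·m/s.
Spread over the 76 km slope with efficiency ε = 0.41: R = ε·F/W = 0.41 × 684.86 / 76000 m = 3.695e-03 mm/s.
R = 3.695e-03 × 3600 = 13.3 mm/hr.
Over 19 h: total = 13.3 × 19 = 252.7 ≈ 253 mm.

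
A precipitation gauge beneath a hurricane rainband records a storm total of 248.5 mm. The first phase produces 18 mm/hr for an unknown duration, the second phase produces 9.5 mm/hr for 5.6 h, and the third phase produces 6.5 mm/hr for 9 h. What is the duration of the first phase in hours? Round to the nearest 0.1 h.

Known phases: 9.5 × 5.6 + 6.5 × 9 = 53.2 + 58.5 = 111.7 mm.
Remaining depth = 248.5 − 111.7 = 136.8 mm.
Duration = 136.8 / 18 = 7.6 h.

duration ≈ 7.6 h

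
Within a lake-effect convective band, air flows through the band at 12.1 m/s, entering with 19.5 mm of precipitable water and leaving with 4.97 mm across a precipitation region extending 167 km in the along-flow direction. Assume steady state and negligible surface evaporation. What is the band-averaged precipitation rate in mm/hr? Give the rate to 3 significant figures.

R ≈ 3.79 mm/hr

Column moisture flux per unit crosswind length is F = V × PW.
Inflow: F_in = 12.1 × 19.5 = 235.95 mm·m/s
Outflow: F_out = 12.1 × 4.97 = 60.137 mm·m/s
Steady-state rate R = (F_in − F_out)/L = (235.95 − 60.137) / 167000 m = 1.053e-03 mm/s.
R = 1.053e-03 × 3600 = 3.79 mm/hr.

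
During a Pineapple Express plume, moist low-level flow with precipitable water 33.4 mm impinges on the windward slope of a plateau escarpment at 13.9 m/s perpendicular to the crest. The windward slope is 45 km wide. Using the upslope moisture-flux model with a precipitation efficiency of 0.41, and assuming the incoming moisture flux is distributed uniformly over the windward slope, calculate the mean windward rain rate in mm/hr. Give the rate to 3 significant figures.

Incoming column moisture flux per unit ridge length: F = V × PW = 13.9 × 33.4 = 464.26 mm·m/s.
Spread over the 45 km slope with efficiency ε = 0.41: R = ε·F/W = 0.41 × 464.26 / 45000 m = 4.230e-03 mm/s.
R = 4.230e-03 × 3600 = 15.2 mm/hr.

R ≈ 15.2 mm/hr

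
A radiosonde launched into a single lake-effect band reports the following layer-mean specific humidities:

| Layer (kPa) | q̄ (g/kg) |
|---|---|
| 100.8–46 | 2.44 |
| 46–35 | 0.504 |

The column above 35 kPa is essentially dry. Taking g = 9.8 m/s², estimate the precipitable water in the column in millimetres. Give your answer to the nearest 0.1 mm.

PW ≈ 14.2 mm

Precipitable water is the column-integrated vapour mass per unit area: PW = (1/g) Σ q̄ Δp, with q in kg/kg and Δp in Pa (1 kg/m² of water = 1 mm).
Layer 100.8–46 kPa: Δp = 548 hPa = 54800 Pa, q̄ = 0.00244 kg/kg → 0.00244 × 54800 / 9.8 = 13.64 mm
Layer 46–35 kPa: Δp = 110 hPa = 11000 Pa, q̄ = 0.000504 kg/kg → 0.000504 × 11000 / 9.8 = 0.57 mm
PW = 13.64 + 0.57 = 14.21 ≈ 14.2 mm.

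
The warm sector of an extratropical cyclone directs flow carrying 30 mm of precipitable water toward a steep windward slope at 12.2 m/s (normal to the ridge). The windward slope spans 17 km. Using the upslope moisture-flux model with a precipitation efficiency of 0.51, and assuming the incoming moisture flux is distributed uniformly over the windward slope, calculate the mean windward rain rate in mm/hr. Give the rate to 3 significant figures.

R ≈ 39.5 mm/hr

Incoming column moisture flux per unit ridge length: F = V × PW = 12.2 × 30 = 366 mm·m/s.
Spread over the 17 km slope with efficiency ε = 0.51: R = ε·F/W = 0.51 × 366 / 17000 m = 1.098e-02 mm/s.
R = 1.098e-02 × 3600 = 39.5 mm/hr.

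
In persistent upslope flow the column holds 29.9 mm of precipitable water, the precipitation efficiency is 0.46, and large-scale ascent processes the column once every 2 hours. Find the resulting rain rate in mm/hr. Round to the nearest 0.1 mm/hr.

Each overturning extracts ε × PW = 0.46 × 29.9 = 13.754 mm.
Rate = ε·PW / τ = 13.754 / 2 h = 6.9 mm/hr.

R ≈ 6.9 mm/hr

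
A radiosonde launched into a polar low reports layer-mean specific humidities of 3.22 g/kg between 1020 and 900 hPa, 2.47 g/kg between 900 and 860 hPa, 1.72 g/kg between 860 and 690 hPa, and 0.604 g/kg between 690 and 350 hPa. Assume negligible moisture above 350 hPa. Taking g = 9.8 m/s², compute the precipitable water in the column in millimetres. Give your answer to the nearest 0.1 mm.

Precipitable water is the column-integrated vapour mass per unit area: PW = (1/g) Σ q̄ Δp, with q in kg/kg and Δp in Pa (1 kg/m² of water = 1 mm).
Layer 1020–900 hPa: Δp = 120 hPa = 12000 Pa, q̄ = 0.00322 kg/kg → 0.00322 × 12000 / 9.8 = 3.94 mm
Layer 900–860 hPa: Δp = 40 hPa = 4000 Pa, q̄ = 0.00247 kg/kg → 0.00247 × 4000 / 9.8 = 1.01 mm
Layer 860–690 hPa: Δp = 170 hPa = 17000 Pa, q̄ = 0.00172 kg/kg → 0.00172 × 17000 / 9.8 = 2.98 mm
Layer 690–350 hPa: Δp = 340 hPa = 34000 Pa, q̄ = 0.000604 kg/kg → 0.000604 × 34000 / 9.8 = 2.10 mm
PW = 3.94 + 1.01 + 2.98 + 2.10 = 10.03 ≈ 10.0 mm.

PW ≈ 10.0 mm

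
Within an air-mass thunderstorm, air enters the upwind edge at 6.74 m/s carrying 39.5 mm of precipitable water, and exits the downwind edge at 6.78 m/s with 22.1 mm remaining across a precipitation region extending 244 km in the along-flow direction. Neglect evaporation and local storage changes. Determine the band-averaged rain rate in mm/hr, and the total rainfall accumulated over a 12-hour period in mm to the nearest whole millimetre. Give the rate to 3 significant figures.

Column moisture flux per unit crosswind length is F = V × PW.
Inflow: F_in = 6.74 × 39.5 = 266.23 mm·m/s
Outflow: F_out = 6.78 × 22.1 = 149.838 mm·m/s
Steady-state rate R = (F_in − F_out)/L = (266.23 − 149.838) / 244000 m = 4.770e-04 mm/s.
R = 4.770e-04 × 3600 = 1.72 mm/hr.
Over 12 h: total = 1.72 × 12 = 20.64 ≈ 21 mm.

R ≈ 1.72 mm/hr; total ≈ 21 mm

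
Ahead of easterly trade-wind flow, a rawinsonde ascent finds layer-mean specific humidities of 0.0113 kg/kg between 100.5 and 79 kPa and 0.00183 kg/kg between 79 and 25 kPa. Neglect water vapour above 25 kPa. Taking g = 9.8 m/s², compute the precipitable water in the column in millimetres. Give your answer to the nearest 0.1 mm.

PW ≈ 34.9 mm

Precipitable water is the column-integrated vapour mass per unit area: PW = (1/g) Σ q̄ Δp, with q in kg/kg and Δp in Pa (1 kg/m² of water = 1 mm).
Layer 100.5–79 kPa: Δp = 215 hPa = 21500 Pa, q̄ = 0.0113 kg/kg → 0.0113 × 21500 / 9.8 = 24.79 mm
Layer 79–25 kPa: Δp = 540 hPa = 54000 Pa, q̄ = 0.00183 kg/kg → 0.00183 × 54000 / 9.8 = 10.08 mm
PW = 24.79 + 10.08 = 34.87 ≈ 34.9 mm.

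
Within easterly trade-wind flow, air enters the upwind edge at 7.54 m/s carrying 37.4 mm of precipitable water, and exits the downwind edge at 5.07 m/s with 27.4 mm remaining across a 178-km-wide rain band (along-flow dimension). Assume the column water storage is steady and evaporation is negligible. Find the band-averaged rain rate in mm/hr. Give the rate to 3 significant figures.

Column moisture flux per unit crosswind length is F = V × PW.
Inflow: F_in = 7.54 × 37.4 = 281.996 mm·m/s
Outflow: F_out = 5.07 × 27.4 = 138.918 mm·m/s
Steady-state rate R = (F_in − F_out)/L = (281.996 − 138.918) / 178000 m = 8.038e-04 mm/s.
R = 8.038e-04 × 3600 = 2.89 mm/hr.

R ≈ 2.89 mm/hr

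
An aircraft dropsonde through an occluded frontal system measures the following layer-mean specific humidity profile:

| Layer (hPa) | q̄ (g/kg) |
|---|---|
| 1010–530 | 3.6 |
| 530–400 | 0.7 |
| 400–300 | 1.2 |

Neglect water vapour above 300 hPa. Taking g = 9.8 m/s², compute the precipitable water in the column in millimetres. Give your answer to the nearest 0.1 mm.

Precipitable water is the column-integrated vapour mass per unit area: PW = (1/g) Σ q̄ Δp, with q in kg/kg and Δp in Pa (1 kg/m² of water = 1 mm).
Layer 1010–530 hPa: Δp = 480 hPa = 48000 Pa, q̄ = 0.0036 kg/kg → 0.0036 × 48000 / 9.8 = 17.63 mm
Layer 530–400 hPa: Δp = 130 hPa = 13000 Pa, q̄ = 0.0007 kg/kg → 0.0007 × 13000 / 9.8 = 0.93 mm
Layer 400–300 hPa: Δp = 100 hPa = 10000 Pa, q̄ = 0.0012 kg/kg → 0.0012 × 10000 / 9.8 = 1.22 mm
PW = 17.63 + 0.93 + 1.22 = 19.78 ≈ 19.8 mm.

PW ≈ 19.8 mm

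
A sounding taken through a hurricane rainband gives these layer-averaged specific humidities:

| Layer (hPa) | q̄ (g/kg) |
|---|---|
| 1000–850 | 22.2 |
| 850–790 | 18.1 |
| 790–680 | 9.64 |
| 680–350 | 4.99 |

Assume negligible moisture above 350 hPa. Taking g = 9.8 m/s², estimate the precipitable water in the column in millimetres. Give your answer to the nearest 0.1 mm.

Precipitable water is the column-integrated vapour mass per unit area: PW = (1/g) Σ q̄ Δp, with q in kg/kg and Δp in Pa (1 kg/m² of water = 1 mm).
Layer 1000–850 hPa: Δp = 150 hPa = 15000 Pa, q̄ = 0.0222 kg/kg → 0.0222 × 15000 / 9.8 = 33.98 mm
Layer 850–790 hPa: Δp = 60 hPa = 6000 Pa, q̄ = 0.0181 kg/kg → 0.0181 × 6000 / 9.8 = 11.08 mm
Layer 790–680 hPa: Δp = 110 hPa = 11000 Pa, q̄ = 0.00964 kg/kg → 0.00964 × 11000 / 9.8 = 10.82 mm
Layer 680–350 hPa: Δp = 330 hPa = 33000 Pa, q̄ = 0.00499 kg/kg → 0.00499 × 33000 / 9.8 = 16.80 mm
PW = 33.98 + 11.08 + 10.82 + 16.80 = 72.68 ≈ 72.7 mm.

PW ≈ 72.7 mm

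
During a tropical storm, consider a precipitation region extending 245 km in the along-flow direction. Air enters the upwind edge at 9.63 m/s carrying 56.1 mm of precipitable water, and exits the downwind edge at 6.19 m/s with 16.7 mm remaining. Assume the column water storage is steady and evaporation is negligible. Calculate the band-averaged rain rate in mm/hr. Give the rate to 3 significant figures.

R ≈ 6.42 mm/hr

Column moisture flux per unit crosswind length is F = V × PW.
Inflow: F_in = 9.63 × 56.1 = 540.243 mm·m/s
Outflow: F_out = 6.19 × 16.7 = 103.373 mm·m/s
Steady-state rate R = (F_in − F_out)/L = (540.243 − 103.373) / 245000 m = 1.783e-03 mm/s.
R = 1.783e-03 × 3600 = 6.42 mm/hr.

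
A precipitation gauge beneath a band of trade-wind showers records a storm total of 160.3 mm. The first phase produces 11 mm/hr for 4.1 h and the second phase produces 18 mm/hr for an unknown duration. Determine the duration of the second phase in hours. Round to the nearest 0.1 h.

Known phases: 11 × 4.1 = 45.1 mm.
Remaining depth = 160.3 − 45.1 = 115.2 mm.
Duration = 115.2 / 18 = 6.4 h.

duration ≈ 6.4 h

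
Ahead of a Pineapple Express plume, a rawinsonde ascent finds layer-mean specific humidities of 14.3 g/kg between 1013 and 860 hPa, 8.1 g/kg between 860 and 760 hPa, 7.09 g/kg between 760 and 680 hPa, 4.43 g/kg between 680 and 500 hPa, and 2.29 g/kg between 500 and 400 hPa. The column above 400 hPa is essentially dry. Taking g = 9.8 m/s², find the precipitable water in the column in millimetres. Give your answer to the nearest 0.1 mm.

Precipitable water is the column-integrated vapour mass per unit area: PW = (1/g) Σ q̄ Δp, with q in kg/kg and Δp in Pa (1 kg/m² of water = 1 mm).
Layer 1013–860 hPa: Δp = 153 hPa = 15300 Pa, q̄ = 0.0143 kg/kg → 0.0143 × 15300 / 9.8 = 22.33 mm
Layer 860–760 hPa: Δp = 100 hPa = 10000 Pa, q̄ = 0.0081 kg/kg → 0.0081 × 10000 / 9.8 = 8.27 mm
Layer 760–680 hPa: Δp = 80 hPa = 8000 Pa, q̄ = 0.00709 kg/kg → 0.00709 × 8000 / 9.8 = 5.79 mm
Layer 680–500 hPa: Δp = 180 hPa = 18000 Pa, q̄ = 0.00443 kg/kg → 0.00443 × 18000 / 9.8 = 8.14 mm
Layer 500–400 hPa: Δp = 100 hPa = 10000 Pa, q̄ = 0.00229 kg/kg → 0.00229 × 10000 / 9.8 = 2.34 mm
PW = 22.33 + 8.27 + 5.79 + 8.14 + 2.34 = 46.87 ≈ 46.9 mm.

PW ≈ 46.9 mm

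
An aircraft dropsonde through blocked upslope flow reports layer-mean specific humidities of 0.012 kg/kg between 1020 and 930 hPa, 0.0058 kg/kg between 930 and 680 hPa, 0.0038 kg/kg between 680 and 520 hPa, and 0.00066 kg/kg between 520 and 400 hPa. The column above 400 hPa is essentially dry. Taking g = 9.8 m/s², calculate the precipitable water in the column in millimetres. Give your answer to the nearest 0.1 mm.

Precipitable water is the column-integrated vapour mass per unit area: PW = (1/g) Σ q̄ Δp, with q in kg/kg and Δp in Pa (1 kg/m² of water = 1 mm).
Layer 1020–930 hPa: Δp = 90 hPa = 9000 Pa, q̄ = 0.012 kg/kg → 0.012 × 9000 / 9.8 = 11.02 mm
Layer 930–680 hPa: Δp = 250 hPa = 25000 Pa, q̄ = 0.0058 kg/kg → 0.0058 × 25000 / 9.8 = 14.80 mm
Layer 680–520 hPa: Δp = 160 hPa = 16000 Pa, q̄ = 0.0038 kg/kg → 0.0038 × 16000 / 9.8 = 6.20 mm
Layer 520–400 hPa: Δp = 120 hPa = 12000 Pa, q̄ = 0.00066 kg/kg → 0.00066 × 12000 / 9.8 = 0.81 mm
PW = 11.02 + 14.80 + 6.20 + 0.81 = 32.83 ≈ 32.8 mm.

PW ≈ 32.8 mm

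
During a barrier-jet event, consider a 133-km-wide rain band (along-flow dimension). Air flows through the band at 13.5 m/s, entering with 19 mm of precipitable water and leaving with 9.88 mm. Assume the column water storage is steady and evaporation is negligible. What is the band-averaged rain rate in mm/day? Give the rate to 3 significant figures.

R ≈ 80.0 mm/day

Column moisture flux per unit crosswind length is F = V × PW.
Inflow: F_in = 13.5 × 19 = 256.5 mm·m/s
Outflow: F_out = 13.5 × 9.88 = 133.38 mm·m/s
Steady-state rate R = (F_in − F_out)/L = (256.5 − 133.38) / 133000 m = 9.257e-04 mm/s.
R = 9.257e-04 × 3600 × 24 = 80.0 mm/day.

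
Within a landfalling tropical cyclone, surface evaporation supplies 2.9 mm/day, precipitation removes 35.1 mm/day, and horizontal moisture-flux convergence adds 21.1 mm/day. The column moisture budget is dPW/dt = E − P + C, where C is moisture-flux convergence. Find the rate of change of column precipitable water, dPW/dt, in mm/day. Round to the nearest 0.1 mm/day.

dPW/dt ≈ -11.1 mm/day

dPW/dt = E − P + C = 2.9 − 35.1 + (21.1) = -11.1 mm/day.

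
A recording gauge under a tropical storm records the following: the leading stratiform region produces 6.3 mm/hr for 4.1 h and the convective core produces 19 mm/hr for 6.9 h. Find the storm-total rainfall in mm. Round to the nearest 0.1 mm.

Total = Σ Rᵢ Δtᵢ = 6.3 × 4.1 + 19 × 6.9
      = 25.83 + 131.1 = 156.9 mm.

total ≈ 156.9 mm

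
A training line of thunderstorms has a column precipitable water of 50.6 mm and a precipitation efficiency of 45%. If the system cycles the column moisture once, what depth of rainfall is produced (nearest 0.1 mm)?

rainfall ≈ 22.8 mm

Rainfall = ε × PW = 0.45 × 50.6 = 22.8 mm.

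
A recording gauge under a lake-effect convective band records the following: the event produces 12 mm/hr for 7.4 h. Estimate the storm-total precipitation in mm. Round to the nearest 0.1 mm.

total ≈ 88.8 mm

Total = Σ Rᵢ Δtᵢ = 12 × 7.4
      = 88.8 = 88.8 mm.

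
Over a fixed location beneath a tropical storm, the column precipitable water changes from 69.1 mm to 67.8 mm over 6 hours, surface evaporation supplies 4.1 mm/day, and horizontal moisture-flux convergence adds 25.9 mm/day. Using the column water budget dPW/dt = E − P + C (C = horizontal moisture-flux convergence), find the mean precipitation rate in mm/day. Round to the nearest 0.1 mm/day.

P ≈ 35.2 mm/day

dPW/dt = (67.8 − 69.1) mm / (6/24 day) = -5.200 mm/day.
P = E + C − dPW/dt = 4.1 + (25.9) − (-5.200) = 35.2 mm/day.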